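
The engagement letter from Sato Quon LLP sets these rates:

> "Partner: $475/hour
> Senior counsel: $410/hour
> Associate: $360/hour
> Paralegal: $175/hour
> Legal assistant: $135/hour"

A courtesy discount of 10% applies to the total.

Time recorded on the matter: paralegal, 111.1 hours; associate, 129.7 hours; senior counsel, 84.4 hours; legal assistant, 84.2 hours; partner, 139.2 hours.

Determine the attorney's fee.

Partner: 139.2 × $475 = $66,120.00
Senior counsel: 84.4 × $410 = $34,604.00
Associate: 129.7 × $360 = $46,692.00
Paralegal: 111.1 × $175 = $19,442.50
Legal assistant: 84.2 × $135 = $11,367.00
Subtotal: $178,225.50
Less 10% discount: −$17,822.55
Total: $178,225.50 − $17,822.55 = $160,402.95

$160,402.95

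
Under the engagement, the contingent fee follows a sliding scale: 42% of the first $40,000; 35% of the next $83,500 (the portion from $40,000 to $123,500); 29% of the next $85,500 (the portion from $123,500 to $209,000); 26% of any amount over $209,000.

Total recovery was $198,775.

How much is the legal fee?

First $40,000 at 42% = $16,800.00
Next $83,500 at 35% = $29,225.00
Remaining $75,275 at 29% = $21,829.75
Fee: $16,800.00 + $29,225.00 + $21,829.75 = $67,854.75

$67,854.75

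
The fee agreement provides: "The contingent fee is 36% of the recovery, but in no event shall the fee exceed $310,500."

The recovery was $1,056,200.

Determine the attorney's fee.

$310,500.00

36% of $1,056,200 = $380,232.00
That exceeds the $310,500 cap, so the fee is capped at $310,500.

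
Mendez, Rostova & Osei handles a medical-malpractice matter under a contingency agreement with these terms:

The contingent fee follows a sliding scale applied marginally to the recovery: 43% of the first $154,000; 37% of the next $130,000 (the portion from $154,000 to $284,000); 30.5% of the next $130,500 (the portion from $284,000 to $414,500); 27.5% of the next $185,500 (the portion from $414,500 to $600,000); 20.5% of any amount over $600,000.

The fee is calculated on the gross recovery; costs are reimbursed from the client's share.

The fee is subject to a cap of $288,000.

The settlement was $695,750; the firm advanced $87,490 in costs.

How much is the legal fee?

$224,763.75

Fee base is the gross recovery, $695,750; costs are reimbursed separately.
First $154,000 at 43% = $66,220.00
Next $130,000 at 37% = $48,100.00
Next $130,500 at 30.5% = $39,802.50
Next $185,500 at 27.5% = $51,012.50
Remaining $95,750 at 20.5% = $19,628.75
Fee: $66,220.00 + $48,100.00 + $39,802.50 + $51,012.50 + $19,628.75 = $224,763.75
$224,763.75 is under the $288,000 cap.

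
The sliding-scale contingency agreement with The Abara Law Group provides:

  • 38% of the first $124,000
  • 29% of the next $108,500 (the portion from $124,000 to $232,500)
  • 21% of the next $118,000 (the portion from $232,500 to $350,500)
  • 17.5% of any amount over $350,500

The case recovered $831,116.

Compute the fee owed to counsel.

First $124,000 at 38% = $47,120.00
Next $108,500 at 29% = $31,465.00
Next $118,000 at 21% = $24,780.00
Remaining $480,616 at 17.5% = $84,107.80
Fee: $47,120.00 + $31,465.00 + $24,780.00 + $84,107.80 = $187,472.80

$187,472.80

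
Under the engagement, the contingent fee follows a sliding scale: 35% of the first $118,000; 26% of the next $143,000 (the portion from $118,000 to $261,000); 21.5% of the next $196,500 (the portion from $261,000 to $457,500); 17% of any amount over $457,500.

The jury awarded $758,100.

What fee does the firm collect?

First $118,000 at 35% = $41,300.00
Next $143,000 at 26% = $37,180.00
Next $196,500 at 21.5% = $42,247.50
Remaining $300,600 at 17% = $51,102.00
Fee: $41,300.00 + $37,180.00 + $42,247.50 + $51,102.00 = $171,829.50

$171,829.50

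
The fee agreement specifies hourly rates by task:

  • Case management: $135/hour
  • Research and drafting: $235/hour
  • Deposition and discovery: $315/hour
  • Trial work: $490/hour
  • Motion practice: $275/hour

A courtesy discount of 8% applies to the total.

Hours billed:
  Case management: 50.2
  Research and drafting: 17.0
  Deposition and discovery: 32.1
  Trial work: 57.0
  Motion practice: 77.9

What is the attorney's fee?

$64,617.12

Case management: 50.2 × $135 = $6,777.00
Research and drafting: 17.0 × $235 = $3,995.00
Deposition and discovery: 32.1 × $315 = $10,111.50
Trial work: 57.0 × $490 = $27,930.00
Motion practice: 77.9 × $275 = $21,422.50
Subtotal: $70,236.00
Less 8% discount: −$5,618.88
Total: $70,236.00 − $5,618.88 = $64,617.12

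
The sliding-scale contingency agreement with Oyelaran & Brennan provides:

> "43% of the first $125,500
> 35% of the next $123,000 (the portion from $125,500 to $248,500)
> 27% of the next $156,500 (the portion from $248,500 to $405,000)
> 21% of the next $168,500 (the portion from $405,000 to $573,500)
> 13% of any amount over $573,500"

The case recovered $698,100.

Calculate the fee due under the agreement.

$190,853.00

First $125,500 at 43% = $53,965.00
Next $123,000 at 35% = $43,050.00
Next $156,500 at 27% = $42,255.00
Next $168,500 at 21% = $35,385.00
Remaining $124,600 at 13% = $16,198.00
Fee: $53,965.00 + $43,050.00 + $42,255.00 + $35,385.00 + $16,198.00 = $190,853.00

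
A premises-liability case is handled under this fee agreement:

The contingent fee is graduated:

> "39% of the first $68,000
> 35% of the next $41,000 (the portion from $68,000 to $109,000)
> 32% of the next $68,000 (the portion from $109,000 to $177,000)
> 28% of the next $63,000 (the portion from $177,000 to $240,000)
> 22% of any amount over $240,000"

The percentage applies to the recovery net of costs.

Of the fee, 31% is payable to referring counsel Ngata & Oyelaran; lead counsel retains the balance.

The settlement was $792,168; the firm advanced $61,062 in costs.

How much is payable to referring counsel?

$58,377.13

Fee base (net of costs): $792,168 − $61,062 = $731,106
First $68,000 at 39% = $26,520.00
Next $41,000 at 35% = $14,350.00
Next $68,000 at 32% = $21,760.00
Next $63,000 at 28% = $17,640.00
Remaining $491,106 at 22% = $108,043.32
Fee: $26,520.00 + $14,350.00 + $21,760.00 + $17,640.00 + $108,043.32 = $188,313.32
Referral share: 31% of $188,313.32 = $58,377.13; lead counsel retains $188,313.32 − $58,377.13 = $129,936.19.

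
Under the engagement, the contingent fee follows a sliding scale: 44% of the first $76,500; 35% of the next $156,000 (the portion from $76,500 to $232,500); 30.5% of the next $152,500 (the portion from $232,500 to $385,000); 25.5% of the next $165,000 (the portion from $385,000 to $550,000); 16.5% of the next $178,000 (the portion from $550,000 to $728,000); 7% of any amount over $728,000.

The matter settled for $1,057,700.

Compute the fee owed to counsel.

First $76,500 at 44% = $33,660.00
Next $156,000 at 35% = $54,600.00
Next $152,500 at 30.5% = $46,512.50
Next $165,000 at 25.5% = $42,075.00
Next $178,000 at 16.5% = $29,370.00
Remaining $329,700 at 7% = $23,079.00
Fee: $33,660.00 + $54,600.00 + $46,512.50 + $42,075.00 + $29,370.00 + $23,079.00 = $229,296.50

$229,296.50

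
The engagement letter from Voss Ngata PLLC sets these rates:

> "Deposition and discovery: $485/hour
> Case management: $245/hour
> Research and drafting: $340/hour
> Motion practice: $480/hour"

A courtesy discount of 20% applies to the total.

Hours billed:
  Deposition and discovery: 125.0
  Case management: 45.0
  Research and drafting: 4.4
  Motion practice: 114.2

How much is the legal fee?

$102,369.60

Deposition and discovery: 125.0 × $485 = $60,625.00
Case management: 45.0 × $245 = $11,025.00
Research and drafting: 4.4 × $340 = $1,496.00
Motion practice: 114.2 × $480 = $54,816.00
Subtotal: $127,962.00
Less 20% discount: −$25,592.40
Total: $127,962.00 − $25,592.40 = $102,369.60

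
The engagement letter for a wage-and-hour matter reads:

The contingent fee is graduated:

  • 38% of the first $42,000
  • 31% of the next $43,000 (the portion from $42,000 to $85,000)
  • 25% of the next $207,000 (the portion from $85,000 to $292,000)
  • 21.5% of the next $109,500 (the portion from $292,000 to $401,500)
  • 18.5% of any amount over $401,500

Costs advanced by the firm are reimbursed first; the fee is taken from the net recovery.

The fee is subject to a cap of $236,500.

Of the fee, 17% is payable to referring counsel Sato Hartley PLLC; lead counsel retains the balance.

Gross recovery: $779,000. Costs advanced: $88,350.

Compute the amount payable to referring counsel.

$26,872.79

Fee base (net of costs): $779,000 − $88,350 = $690,650
First $42,000 at 38% = $15,960.00
Next $43,000 at 31% = $13,330.00
Next $207,000 at 25% = $51,750.00
Next $109,500 at 21.5% = $23,542.50
Remaining $289,150 at 18.5% = $53,492.75
Fee: $15,960.00 + $13,330.00 + $51,750.00 + $23,542.50 + $53,492.75 = $158,075.25
$158,075.25 is under the $236,500 cap.
Referral share: 17% of $158,075.25 = $26,872.79; lead counsel retains $158,075.25 − $26,872.79 = $131,202.46.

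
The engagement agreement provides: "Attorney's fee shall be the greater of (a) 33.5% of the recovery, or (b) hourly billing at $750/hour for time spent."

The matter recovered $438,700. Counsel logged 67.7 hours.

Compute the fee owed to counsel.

$146,964.50

(a) 33.5% of $438,700 = $146,964.50
(b) 67.7 × $750 = $50,775.00
The greater is (a): $146,964.50.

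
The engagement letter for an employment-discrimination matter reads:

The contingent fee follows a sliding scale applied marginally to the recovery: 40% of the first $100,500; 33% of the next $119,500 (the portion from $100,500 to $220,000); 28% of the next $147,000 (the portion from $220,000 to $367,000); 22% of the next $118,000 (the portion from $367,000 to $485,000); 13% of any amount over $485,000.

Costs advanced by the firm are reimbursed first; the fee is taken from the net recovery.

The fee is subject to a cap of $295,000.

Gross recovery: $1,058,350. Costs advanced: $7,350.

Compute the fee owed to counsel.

Fee base (net of costs): $1,058,350 − $7,350 = $1,051,000
First $100,500 at 40% = $40,200.00
Next $119,500 at 33% = $39,435.00
Next $147,000 at 28% = $41,160.00
Next $118,000 at 22% = $25,960.00
Remaining $566,000 at 13% = $73,580.00
Fee: $40,200.00 + $39,435.00 + $41,160.00 + $25,960.00 + $73,580.00 = $220,335.00
$220,335.00 is under the $295,000 cap.

$220,335.00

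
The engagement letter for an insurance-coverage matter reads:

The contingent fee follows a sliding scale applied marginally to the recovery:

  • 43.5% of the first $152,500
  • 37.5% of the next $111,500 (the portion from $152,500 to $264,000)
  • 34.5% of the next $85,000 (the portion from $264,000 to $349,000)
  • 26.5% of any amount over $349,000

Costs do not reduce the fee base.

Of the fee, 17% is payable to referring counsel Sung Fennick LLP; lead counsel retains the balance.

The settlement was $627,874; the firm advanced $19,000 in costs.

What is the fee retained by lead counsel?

Fee base is the gross recovery, $627,874; costs are reimbursed separately.
First $152,500 at 43.5% = $66,337.50
Next $111,500 at 37.5% = $41,812.50
Next $85,000 at 34.5% = $29,325.00
Remaining $278,874 at 26.5% = $73,901.61
Fee: $66,337.50 + $41,812.50 + $29,325.00 + $73,901.61 = $211,376.61
Referral share: 17% of $211,376.61 = $35,934.02; lead counsel retains $211,376.61 − $35,934.02 = $175,442.59.

$175,442.59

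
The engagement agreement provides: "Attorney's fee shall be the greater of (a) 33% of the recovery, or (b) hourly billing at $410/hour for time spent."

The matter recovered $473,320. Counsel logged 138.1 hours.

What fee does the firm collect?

$156,195.60

(a) 33% of $473,320 = $156,195.60
(b) 138.1 × $410 = $56,621.00
The greater is (a): $156,195.60.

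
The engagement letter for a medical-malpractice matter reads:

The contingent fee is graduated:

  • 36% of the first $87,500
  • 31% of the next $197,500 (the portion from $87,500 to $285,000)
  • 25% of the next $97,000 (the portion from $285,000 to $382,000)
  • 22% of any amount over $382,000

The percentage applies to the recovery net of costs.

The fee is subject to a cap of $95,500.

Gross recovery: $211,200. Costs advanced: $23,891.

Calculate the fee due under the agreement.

Fee base (net of costs): $211,200 − $23,891 = $187,309
First $87,500 at 36% = $31,500.00
Remaining $99,809 at 31% = $30,940.79
Fee: $31,500.00 + $30,940.79 = $62,440.79
$62,440.79 is under the $95,500 cap.

$62,440.79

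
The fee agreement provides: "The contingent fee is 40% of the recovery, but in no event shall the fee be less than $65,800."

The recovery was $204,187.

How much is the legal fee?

40% of $204,187 = $81,674.80
That exceeds the $65,800 minimum.

$81,674.80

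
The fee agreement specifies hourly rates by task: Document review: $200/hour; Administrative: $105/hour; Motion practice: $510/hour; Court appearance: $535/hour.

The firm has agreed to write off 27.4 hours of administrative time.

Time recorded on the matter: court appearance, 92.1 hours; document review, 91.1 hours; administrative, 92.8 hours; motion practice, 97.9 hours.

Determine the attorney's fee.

$124,289.50

Document review: 91.1 × $200 = $18,220.00
Administrative: 92.8 × $105 = $9,744.00
Motion practice: 97.9 × $510 = $49,929.00
Court appearance: 92.1 × $535 = $49,273.50
Subtotal: $127,166.50
Write-off: 27.4 × $105 = $2,877.00
Total: $127,166.50 − $2,877.00 = $124,289.50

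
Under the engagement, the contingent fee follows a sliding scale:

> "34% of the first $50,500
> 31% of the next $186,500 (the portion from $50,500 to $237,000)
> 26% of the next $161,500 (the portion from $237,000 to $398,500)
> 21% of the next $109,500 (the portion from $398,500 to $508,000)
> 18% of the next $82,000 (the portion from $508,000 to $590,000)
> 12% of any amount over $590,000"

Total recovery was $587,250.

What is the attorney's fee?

$154,235.00

First $50,500 at 34% = $17,170.00
Next $186,500 at 31% = $57,815.00
Next $161,500 at 26% = $41,990.00
Next $109,500 at 21% = $22,995.00
Remaining $79,250 at 18% = $14,265.00
Fee: $17,170.00 + $57,815.00 + $41,990.00 + $22,995.00 + $14,265.00 = $154,235.00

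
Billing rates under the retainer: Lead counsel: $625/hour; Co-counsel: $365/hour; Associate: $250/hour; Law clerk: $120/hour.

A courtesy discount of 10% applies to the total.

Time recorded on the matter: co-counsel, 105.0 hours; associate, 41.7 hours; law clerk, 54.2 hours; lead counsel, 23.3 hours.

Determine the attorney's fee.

Lead counsel: 23.3 × $625 = $14,562.50
Co-counsel: 105.0 × $365 = $38,325.00
Associate: 41.7 × $250 = $10,425.00
Law clerk: 54.2 × $120 = $6,504.00
Subtotal: $69,816.50
Less 10% discount: −$6,981.65
Total: $69,816.50 − $6,981.65 = $62,834.85

$62,834.85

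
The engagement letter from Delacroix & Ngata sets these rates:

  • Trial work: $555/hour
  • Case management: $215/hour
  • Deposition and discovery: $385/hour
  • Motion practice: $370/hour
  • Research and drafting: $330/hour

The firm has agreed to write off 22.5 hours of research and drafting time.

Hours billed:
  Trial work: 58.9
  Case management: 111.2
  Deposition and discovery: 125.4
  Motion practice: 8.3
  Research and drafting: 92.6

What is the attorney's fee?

Trial work: 58.9 × $555 = $32,689.50
Case management: 111.2 × $215 = $23,908.00
Deposition and discovery: 125.4 × $385 = $48,279.00
Motion practice: 8.3 × $370 = $3,071.00
Research and drafting: 92.6 × $330 = $30,558.00
Subtotal: $138,505.50
Write-off: 22.5 × $330 = $7,425.00
Total: $138,505.50 − $7,425.00 = $131,080.50

$131,080.50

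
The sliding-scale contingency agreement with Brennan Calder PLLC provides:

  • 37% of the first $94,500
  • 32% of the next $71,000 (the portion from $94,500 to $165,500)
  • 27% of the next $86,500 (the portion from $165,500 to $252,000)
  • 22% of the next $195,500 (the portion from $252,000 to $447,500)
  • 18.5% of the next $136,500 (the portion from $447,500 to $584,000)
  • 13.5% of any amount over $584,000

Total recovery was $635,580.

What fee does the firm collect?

$156,265.80

First $94,500 at 37% = $34,965.00
Next $71,000 at 32% = $22,720.00
Next $86,500 at 27% = $23,355.00
Next $195,500 at 22% = $43,010.00
Next $136,500 at 18.5% = $25,252.50
Remaining $51,580 at 13.5% = $6,963.30
Fee: $34,965.00 + $22,720.00 + $23,355.00 + $43,010.00 + $25,252.50 + $6,963.30 = $156,265.80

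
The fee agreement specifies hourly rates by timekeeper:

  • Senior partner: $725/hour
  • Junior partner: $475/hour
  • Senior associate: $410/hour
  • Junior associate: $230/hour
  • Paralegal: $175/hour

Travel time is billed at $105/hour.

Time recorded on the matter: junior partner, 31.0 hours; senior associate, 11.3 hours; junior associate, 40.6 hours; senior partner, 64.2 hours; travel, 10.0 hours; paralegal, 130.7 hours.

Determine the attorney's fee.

Senior partner: 64.2 × $725 = $46,545.00
Junior partner: 31.0 × $475 = $14,725.00
Senior associate: 11.3 × $410 = $4,633.00
Junior associate: 40.6 × $230 = $9,338.00
Paralegal: 130.7 × $175 = $22,872.50
Subtotal: $46,545.00 + $14,725.00 + $4,633.00 + $9,338.00 + $22,872.50 = $98,113.50
Travel: 10.0 × $105 = $1,050.00
Total: $98,113.50 + $1,050.00 = $99,163.50

$99,163.50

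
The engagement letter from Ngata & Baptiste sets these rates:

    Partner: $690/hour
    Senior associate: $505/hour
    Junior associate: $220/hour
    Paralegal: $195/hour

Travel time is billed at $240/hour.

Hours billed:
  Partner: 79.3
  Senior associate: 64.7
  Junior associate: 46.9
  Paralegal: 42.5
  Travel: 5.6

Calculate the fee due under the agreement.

$107,340.00

Partner: 79.3 × $690 = $54,717.00
Senior associate: 64.7 × $505 = $32,673.50
Junior associate: 46.9 × $220 = $10,318.00
Paralegal: 42.5 × $195 = $8,287.50
Subtotal: $54,717.00 + $32,673.50 + $10,318.00 + $8,287.50 = $105,996.00
Travel: 5.6 × $240 = $1,344.00
Total: $105,996.00 + $1,344.00 = $107,340.00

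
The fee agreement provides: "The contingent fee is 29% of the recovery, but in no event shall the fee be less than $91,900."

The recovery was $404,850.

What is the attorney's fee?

29% of $404,850 = $117,406.50
That exceeds the $91,900 minimum.

$117,406.50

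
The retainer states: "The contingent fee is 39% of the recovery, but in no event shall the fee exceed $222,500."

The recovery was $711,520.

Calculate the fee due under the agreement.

39% of $711,520 = $277,492.80
That exceeds the $222,500 cap, so the fee is capped at $222,500.

$222,500.00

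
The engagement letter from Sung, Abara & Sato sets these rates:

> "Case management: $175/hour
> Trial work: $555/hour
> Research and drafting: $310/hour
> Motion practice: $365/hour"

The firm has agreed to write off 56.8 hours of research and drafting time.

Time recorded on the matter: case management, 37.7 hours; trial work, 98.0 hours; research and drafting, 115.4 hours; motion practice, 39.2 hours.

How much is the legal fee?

$93,461.50

Case management: 37.7 × $175 = $6,597.50
Trial work: 98.0 × $555 = $54,390.00
Research and drafting: 115.4 × $310 = $35,774.00
Motion practice: 39.2 × $365 = $14,308.00
Subtotal: $111,069.50
Write-off: 56.8 × $310 = $17,608.00
Total: $111,069.50 − $17,608.00 = $93,461.50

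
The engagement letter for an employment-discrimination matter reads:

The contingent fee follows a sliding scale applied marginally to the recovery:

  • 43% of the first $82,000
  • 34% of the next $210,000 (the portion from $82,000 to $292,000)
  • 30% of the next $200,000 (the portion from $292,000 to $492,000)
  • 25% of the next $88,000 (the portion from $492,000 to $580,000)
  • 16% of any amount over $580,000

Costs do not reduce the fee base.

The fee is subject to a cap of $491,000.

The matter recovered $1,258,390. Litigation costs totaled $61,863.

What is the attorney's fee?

$297,202.40

Fee base is the gross recovery, $1,258,390; costs are reimbursed separately.
First $82,000 at 43% = $35,260.00
Next $210,000 at 34% = $71,400.00
Next $200,000 at 30% = $60,000.00
Next $88,000 at 25% = $22,000.00
Remaining $678,390 at 16% = $108,542.40
Fee: $35,260.00 + $71,400.00 + $60,000.00 + $22,000.00 + $108,542.40 = $297,202.40
$297,202.40 is under the $491,000 cap.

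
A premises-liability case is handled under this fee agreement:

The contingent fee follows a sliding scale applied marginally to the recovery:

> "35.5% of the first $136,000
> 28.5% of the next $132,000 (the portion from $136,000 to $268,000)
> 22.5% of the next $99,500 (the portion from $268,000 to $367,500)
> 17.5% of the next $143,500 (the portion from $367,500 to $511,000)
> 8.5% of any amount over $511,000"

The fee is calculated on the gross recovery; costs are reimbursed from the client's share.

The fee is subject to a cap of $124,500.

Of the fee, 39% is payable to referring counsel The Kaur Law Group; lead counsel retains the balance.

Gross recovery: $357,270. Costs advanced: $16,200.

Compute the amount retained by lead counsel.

$64,651.31

Fee base is the gross recovery, $357,270; costs are reimbursed separately.
First $136,000 at 35.5% = $48,280.00
Next $132,000 at 28.5% = $37,620.00
Remaining $89,270 at 22.5% = $20,085.75
Fee: $48,280.00 + $37,620.00 + $20,085.75 = $105,985.75
$105,985.75 is under the $124,500 cap.
Referral share: 39% of $105,985.75 = $41,334.44; lead counsel retains $105,985.75 − $41,334.44 = $64,651.31.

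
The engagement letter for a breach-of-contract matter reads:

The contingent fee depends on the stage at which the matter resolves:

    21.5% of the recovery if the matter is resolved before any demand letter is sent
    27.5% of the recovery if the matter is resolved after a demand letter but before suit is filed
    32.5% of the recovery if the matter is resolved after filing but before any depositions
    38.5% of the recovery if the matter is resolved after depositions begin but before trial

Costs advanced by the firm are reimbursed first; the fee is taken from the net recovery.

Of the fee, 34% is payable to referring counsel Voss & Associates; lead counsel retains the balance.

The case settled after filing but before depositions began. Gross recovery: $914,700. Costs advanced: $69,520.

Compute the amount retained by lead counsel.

Fee base (net of costs): $914,700 − $69,520 = $845,180
The matter settled after filing but before depositions began, so the 32.5% rate applies.
$845,180 × 32.5% = $274,683.50
Referral share: 34% of $274,683.50 = $93,392.39; lead counsel retains $274,683.50 − $93,392.39 = $181,291.11.

$181,291.11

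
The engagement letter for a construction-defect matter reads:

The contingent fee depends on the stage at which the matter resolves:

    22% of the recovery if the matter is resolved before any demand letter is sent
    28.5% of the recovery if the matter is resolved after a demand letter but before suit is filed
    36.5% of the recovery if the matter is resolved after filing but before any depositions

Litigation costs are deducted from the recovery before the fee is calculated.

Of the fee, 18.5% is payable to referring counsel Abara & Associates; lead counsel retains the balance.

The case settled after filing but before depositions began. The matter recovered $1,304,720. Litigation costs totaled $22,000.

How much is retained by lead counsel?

Fee base (net of costs): $1,304,720 − $22,000 = $1,282,720
The matter settled after filing but before depositions began, so the 36.5% rate applies.
$1,282,720 × 36.5% = $468,192.80
Referral share: 18.5% of $468,192.80 = $86,615.67; lead counsel retains $468,192.80 − $86,615.67 = $381,577.13.

$381,577.13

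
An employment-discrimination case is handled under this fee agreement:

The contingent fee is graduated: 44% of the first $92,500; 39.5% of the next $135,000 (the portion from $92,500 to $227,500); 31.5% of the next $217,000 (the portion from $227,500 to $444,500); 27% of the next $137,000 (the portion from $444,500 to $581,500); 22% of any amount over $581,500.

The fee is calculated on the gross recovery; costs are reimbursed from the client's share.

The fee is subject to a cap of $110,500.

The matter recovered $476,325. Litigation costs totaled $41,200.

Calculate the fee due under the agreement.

$110,500.00

Fee base is the gross recovery, $476,325; costs are reimbursed separately.
First $92,500 at 44% = $40,700.00
Next $135,000 at 39.5% = $53,325.00
Next $217,000 at 31.5% = $68,355.00
Remaining $31,825 at 27% = $8,592.75
Fee: $40,700.00 + $53,325.00 + $68,355.00 + $8,592.75 = $170,972.75
$170,972.75 exceeds the $110,500 cap, so the fee is capped at $110,500.00.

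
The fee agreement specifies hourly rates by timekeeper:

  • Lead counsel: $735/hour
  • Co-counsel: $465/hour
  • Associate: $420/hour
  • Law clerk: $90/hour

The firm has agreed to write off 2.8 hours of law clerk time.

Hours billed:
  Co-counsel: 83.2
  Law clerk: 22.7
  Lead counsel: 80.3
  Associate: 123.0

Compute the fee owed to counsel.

Lead counsel: 80.3 × $735 = $59,020.50
Co-counsel: 83.2 × $465 = $38,688.00
Associate: 123.0 × $420 = $51,660.00
Law clerk: 22.7 × $90 = $2,043.00
Subtotal: $151,411.50
Write-off: 2.8 × $90 = $252.00
Total: $151,411.50 − $252.00 = $151,159.50

$151,159.50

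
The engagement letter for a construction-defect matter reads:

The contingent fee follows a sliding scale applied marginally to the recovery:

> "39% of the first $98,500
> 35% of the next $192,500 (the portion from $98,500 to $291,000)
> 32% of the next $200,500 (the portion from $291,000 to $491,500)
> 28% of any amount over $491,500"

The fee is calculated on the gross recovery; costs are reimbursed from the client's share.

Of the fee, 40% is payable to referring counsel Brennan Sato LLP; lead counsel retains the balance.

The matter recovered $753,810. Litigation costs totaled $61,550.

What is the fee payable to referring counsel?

Fee base is the gross recovery, $753,810; costs are reimbursed separately.
First $98,500 at 39% = $38,415.00
Next $192,500 at 35% = $67,375.00
Next $200,500 at 32% = $64,160.00
Remaining $262,310 at 28% = $73,446.80
Fee: $38,415.00 + $67,375.00 + $64,160.00 + $73,446.80 = $243,396.80
Referral share: 40% of $243,396.80 = $97,358.72; lead counsel retains $243,396.80 − $97,358.72 = $146,038.08.

$97,358.72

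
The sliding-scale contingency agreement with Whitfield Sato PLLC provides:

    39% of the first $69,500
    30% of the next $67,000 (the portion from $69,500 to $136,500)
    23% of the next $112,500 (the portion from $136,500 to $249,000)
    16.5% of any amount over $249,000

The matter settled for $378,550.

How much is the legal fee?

First $69,500 at 39% = $27,105.00
Next $67,000 at 30% = $20,100.00
Next $112,500 at 23% = $25,875.00
Remaining $129,550 at 16.5% = $21,375.75
Fee: $27,105.00 + $20,100.00 + $25,875.00 + $21,375.75 = $94,455.75

$94,455.75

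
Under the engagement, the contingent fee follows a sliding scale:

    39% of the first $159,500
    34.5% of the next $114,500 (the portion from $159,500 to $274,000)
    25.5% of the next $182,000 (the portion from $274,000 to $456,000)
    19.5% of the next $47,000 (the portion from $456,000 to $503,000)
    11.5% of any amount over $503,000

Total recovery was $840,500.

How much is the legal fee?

First $159,500 at 39% = $62,205.00
Next $114,500 at 34.5% = $39,502.50
Next $182,000 at 25.5% = $46,410.00
Next $47,000 at 19.5% = $9,165.00
Remaining $337,500 at 11.5% = $38,812.50
Fee: $62,205.00 + $39,502.50 + $46,410.00 + $9,165.00 + $38,812.50 = $196,095.00

$196,095.00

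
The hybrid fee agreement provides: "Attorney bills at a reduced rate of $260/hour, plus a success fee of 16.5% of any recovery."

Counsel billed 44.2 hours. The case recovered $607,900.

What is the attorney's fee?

Hourly: 44.2 × $260 = $11,492.00
Success fee: 16.5% of $607,900 = $100,303.50
Total: $11,492.00 + $100,303.50 = $111,795.50

$111,795.50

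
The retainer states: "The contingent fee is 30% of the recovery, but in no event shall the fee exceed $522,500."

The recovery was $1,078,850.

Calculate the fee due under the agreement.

30% of $1,078,850 = $323,655.00
That is under the $522,500 cap.

$323,655.00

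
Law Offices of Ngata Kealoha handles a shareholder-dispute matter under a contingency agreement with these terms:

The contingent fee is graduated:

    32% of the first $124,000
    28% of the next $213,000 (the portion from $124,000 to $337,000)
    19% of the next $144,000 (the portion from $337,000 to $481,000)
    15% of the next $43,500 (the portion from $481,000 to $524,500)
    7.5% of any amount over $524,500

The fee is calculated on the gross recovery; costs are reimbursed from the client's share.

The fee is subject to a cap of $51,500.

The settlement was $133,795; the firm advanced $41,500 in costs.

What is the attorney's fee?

$42,422.60

Fee base is the gross recovery, $133,795; costs are reimbursed separately.
First $124,000 at 32% = $39,680.00
Remaining $9,795 at 28% = $2,742.60
Fee: $39,680.00 + $2,742.60 = $42,422.60
$42,422.60 is under the $51,500 cap.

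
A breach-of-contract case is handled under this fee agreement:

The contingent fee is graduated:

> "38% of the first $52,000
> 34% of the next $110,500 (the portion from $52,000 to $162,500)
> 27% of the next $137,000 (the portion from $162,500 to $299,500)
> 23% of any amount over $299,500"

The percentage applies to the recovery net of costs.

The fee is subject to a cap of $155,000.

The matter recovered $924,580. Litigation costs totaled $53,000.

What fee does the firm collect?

Fee base (net of costs): $924,580 − $53,000 = $871,580
First $52,000 at 38% = $19,760.00
Next $110,500 at 34% = $37,570.00
Next $137,000 at 27% = $36,990.00
Remaining $572,080 at 23% = $131,578.40
Fee: $19,760.00 + $37,570.00 + $36,990.00 + $131,578.40 = $225,898.40
$225,898.40 exceeds the $155,000 cap, so the fee is capped at $155,000.00.

$155,000.00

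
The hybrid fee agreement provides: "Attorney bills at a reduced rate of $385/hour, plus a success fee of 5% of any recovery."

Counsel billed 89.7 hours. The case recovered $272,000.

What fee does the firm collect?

Hourly: 89.7 × $385 = $34,534.50
Success fee: 5% of $272,000 = $13,600.00
Total: $34,534.50 + $13,600.00 = $48,134.50

$48,134.50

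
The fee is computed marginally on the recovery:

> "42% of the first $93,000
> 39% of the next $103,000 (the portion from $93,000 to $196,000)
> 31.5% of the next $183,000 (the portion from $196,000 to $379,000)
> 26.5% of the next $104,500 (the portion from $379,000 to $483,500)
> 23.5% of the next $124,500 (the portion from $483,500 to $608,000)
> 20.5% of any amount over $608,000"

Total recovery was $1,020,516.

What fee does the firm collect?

$278,390.78

First $93,000 at 42% = $39,060.00
Next $103,000 at 39% = $40,170.00
Next $183,000 at 31.5% = $57,645.00
Next $104,500 at 26.5% = $27,692.50
Next $124,500 at 23.5% = $29,257.50
Remaining $412,516 at 20.5% = $84,565.78
Fee: $39,060.00 + $40,170.00 + $57,645.00 + $27,692.50 + $29,257.50 + $84,565.78 = $278,390.78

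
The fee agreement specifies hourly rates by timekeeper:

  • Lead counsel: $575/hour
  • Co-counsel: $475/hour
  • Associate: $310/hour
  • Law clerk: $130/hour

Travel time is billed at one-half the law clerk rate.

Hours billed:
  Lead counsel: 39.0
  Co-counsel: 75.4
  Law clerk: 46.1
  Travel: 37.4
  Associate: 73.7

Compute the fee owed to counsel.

Lead counsel: 39.0 × $575 = $22,425.00
Co-counsel: 75.4 × $475 = $35,815.00
Associate: 73.7 × $310 = $22,847.00
Law clerk: 46.1 × $130 = $5,993.00
Subtotal: $22,425.00 + $35,815.00 + $22,847.00 + $5,993.00 = $87,080.00
Travel: 37.4 × ($130 ÷ 2) = 37.4 × $65.00 = $2,431.00
Total: $87,080.00 + $2,431.00 = $89,511.00

$89,511.00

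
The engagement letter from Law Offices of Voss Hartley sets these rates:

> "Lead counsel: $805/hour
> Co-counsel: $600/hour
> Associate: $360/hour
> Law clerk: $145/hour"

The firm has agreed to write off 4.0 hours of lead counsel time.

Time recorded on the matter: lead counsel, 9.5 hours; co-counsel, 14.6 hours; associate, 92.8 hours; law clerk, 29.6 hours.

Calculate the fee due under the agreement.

Lead counsel: 9.5 × $805 = $7,647.50
Co-counsel: 14.6 × $600 = $8,760.00
Associate: 92.8 × $360 = $33,408.00
Law clerk: 29.6 × $145 = $4,292.00
Subtotal: $54,107.50
Write-off: 4.0 × $805 = $3,220.00
Total: $54,107.50 − $3,220.00 = $50,887.50

$50,887.50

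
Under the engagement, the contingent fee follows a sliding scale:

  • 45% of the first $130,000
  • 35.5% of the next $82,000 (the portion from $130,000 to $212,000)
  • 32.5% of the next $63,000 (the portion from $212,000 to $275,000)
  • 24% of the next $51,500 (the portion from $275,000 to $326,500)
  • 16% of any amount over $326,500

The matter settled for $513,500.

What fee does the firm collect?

First $130,000 at 45% = $58,500.00
Next $82,000 at 35.5% = $29,110.00
Next $63,000 at 32.5% = $20,475.00
Next $51,500 at 24% = $12,360.00
Remaining $187,000 at 16% = $29,920.00
Fee: $58,500.00 + $29,110.00 + $20,475.00 + $12,360.00 + $29,920.00 = $150,365.00

$150,365.00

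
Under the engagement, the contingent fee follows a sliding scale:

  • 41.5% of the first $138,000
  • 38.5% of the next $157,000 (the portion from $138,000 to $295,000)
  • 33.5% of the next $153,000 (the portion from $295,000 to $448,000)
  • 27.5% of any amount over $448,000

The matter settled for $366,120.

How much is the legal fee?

$141,540.20

First $138,000 at 41.5% = $57,270.00
Next $157,000 at 38.5% = $60,445.00
Remaining $71,120 at 33.5% = $23,825.20
Fee: $57,270.00 + $60,445.00 + $23,825.20 = $141,540.20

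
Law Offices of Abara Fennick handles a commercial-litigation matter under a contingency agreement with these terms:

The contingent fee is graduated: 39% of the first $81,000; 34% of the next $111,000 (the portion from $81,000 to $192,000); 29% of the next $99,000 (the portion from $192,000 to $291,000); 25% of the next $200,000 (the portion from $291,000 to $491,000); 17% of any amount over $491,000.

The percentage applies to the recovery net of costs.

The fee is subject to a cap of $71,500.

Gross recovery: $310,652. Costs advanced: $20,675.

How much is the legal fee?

Fee base (net of costs): $310,652 − $20,675 = $289,977
First $81,000 at 39% = $31,590.00
Next $111,000 at 34% = $37,740.00
Remaining $97,977 at 29% = $28,413.33
Fee: $31,590.00 + $37,740.00 + $28,413.33 = $97,743.33
$97,743.33 exceeds the $71,500 cap, so the fee is capped at $71,500.00.

$71,500.00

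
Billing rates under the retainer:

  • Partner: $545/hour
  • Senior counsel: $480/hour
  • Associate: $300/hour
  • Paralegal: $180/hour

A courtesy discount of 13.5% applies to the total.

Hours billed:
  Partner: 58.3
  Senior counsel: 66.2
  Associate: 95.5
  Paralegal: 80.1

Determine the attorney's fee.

Partner: 58.3 × $545 = $31,773.50
Senior counsel: 66.2 × $480 = $31,776.00
Associate: 95.5 × $300 = $28,650.00
Paralegal: 80.1 × $180 = $14,418.00
Subtotal: $106,617.50
Less 13.5% discount: −$14,393.36
Total: $106,617.50 − $14,393.36 = $92,224.14

$92,224.14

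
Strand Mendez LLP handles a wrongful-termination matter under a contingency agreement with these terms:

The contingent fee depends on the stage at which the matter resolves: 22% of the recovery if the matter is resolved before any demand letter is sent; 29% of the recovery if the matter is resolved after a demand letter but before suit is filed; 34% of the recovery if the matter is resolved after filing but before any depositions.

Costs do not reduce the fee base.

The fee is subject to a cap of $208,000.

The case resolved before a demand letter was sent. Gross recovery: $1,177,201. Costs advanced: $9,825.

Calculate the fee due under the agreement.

Fee base is the gross recovery, $1,177,201; costs are reimbursed separately.
The matter resolved before a demand letter was sent, so the 22% rate applies.
$1,177,201 × 22% = $258,984.22
$258,984.22 exceeds the $208,000 cap, so the fee is capped at $208,000.00.

$208,000.00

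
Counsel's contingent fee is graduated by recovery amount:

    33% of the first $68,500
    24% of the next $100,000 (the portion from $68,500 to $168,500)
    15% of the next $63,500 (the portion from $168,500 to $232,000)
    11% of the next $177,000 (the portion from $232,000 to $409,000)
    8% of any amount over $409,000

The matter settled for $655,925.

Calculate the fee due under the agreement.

First $68,500 at 33% = $22,605.00
Next $100,000 at 24% = $24,000.00
Next $63,500 at 15% = $9,525.00
Next $177,000 at 11% = $19,470.00
Remaining $246,925 at 8% = $19,754.00
Fee: $22,605.00 + $24,000.00 + $9,525.00 + $19,470.00 + $19,754.00 = $95,354.00

$95,354.00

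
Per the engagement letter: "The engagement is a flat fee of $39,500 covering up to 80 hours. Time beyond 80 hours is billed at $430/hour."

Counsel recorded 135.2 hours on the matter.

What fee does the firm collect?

$63,236.00

Flat fee: $39,500.00
Excess hours: 135.2 − 80 = 55.2
Overrun: 55.2 × $430 = $23,736.00
Total: $39,500.00 + $23,736.00 = $63,236.00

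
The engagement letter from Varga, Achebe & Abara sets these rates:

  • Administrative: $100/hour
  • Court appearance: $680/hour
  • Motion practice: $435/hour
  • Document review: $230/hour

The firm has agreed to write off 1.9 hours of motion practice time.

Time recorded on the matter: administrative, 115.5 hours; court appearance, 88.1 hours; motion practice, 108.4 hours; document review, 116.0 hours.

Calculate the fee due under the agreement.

Administrative: 115.5 × $100 = $11,550.00
Court appearance: 88.1 × $680 = $59,908.00
Motion practice: 108.4 × $435 = $47,154.00
Document review: 116.0 × $230 = $26,680.00
Subtotal: $145,292.00
Write-off: 1.9 × $435 = $826.50
Total: $145,292.00 − $826.50 = $144,465.50

$144,465.50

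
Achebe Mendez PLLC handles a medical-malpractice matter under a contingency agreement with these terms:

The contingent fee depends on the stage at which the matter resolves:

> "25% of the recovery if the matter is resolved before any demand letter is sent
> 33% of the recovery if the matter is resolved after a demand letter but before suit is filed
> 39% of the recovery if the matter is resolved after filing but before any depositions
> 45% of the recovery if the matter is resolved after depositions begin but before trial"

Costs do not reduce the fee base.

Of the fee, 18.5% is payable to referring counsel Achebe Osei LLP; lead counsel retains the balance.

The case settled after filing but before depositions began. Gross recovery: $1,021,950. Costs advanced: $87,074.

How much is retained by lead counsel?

$324,826.81

Fee base is the gross recovery, $1,021,950; costs are reimbursed separately.
The matter settled after filing but before depositions began, so the 39% rate applies.
$1,021,950 × 39% = $398,560.50
Referral share: 18.5% of $398,560.50 = $73,733.69; lead counsel retains $398,560.50 − $73,733.69 = $324,826.81.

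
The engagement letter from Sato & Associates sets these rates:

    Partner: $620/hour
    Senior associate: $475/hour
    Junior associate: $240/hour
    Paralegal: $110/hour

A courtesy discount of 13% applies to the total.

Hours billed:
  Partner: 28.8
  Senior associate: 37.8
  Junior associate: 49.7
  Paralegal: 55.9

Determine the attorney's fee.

Partner: 28.8 × $620 = $17,856.00
Senior associate: 37.8 × $475 = $17,955.00
Junior associate: 49.7 × $240 = $11,928.00
Paralegal: 55.9 × $110 = $6,149.00
Subtotal: $53,888.00
Less 13% discount: −$7,005.44
Total: $53,888.00 − $7,005.44 = $46,882.56

$46,882.56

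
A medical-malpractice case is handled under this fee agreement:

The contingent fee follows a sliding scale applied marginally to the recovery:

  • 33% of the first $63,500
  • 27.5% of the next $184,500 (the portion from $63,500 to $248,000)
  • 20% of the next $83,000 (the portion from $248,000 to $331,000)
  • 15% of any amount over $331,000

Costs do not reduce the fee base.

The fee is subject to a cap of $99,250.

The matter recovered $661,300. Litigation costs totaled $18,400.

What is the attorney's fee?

$99,250.00

Fee base is the gross recovery, $661,300; costs are reimbursed separately.
First $63,500 at 33% = $20,955.00
Next $184,500 at 27.5% = $50,737.50
Next $83,000 at 20% = $16,600.00
Remaining $330,300 at 15% = $49,545.00
Fee: $20,955.00 + $50,737.50 + $16,600.00 + $49,545.00 = $137,837.50
$137,837.50 exceeds the $99,250 cap, so the fee is capped at $99,250.00.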